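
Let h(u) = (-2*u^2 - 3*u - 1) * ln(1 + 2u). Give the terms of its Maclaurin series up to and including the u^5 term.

Distribute the polynomial across the series and collect like powers.
h(0) = 0
h′(0) = -2
h′′(0) = -8
h′′′(0) = -4
h^(4)(0) = 0
h^(5)(0) = 32

4*u^5/15 - 2*u^3/3 - 4*u^2 - 2*u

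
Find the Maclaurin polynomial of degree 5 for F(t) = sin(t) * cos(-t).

2*t^5/15 - 2*t^3/3 + t

Expand each factor separately, then convolve coefficients.
F(0) = 0
F′(0) = 1
F′′(0) = 0
F′′′(0) = -4
F^(4)(0) = 0
F^(5)(0) = 16
Dividing each by k! gives the coefficients c_0, ..., c_5.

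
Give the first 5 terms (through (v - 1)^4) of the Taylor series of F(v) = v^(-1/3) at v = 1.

Differentiate repeatedly and evaluate at the center.

35*(v - 1)^4/243 - 14*(v - 1)^3/81 + 2*(v - 1)^2/9 - (v - 1)/3 + 1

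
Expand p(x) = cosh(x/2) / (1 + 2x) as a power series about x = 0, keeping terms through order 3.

-33*x^3/4 + 33*x^2/8 - 2*x + 1

Take the Cauchy product of the two expansions.
p(0) = 1
p′(0) = -2
p′′(0) = 33/4
p′′′(0) = -99/2
Then c_k = p^(k)(0)/k! gives each Taylor coefficient.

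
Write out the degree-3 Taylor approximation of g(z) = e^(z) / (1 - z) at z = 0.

Expand each factor separately, then convolve coefficients.

8*z^3/3 + 5*z^2/2 + 2*z + 1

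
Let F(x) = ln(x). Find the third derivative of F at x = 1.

2

Use the known series and substitute for the argument.
The coefficient of (x - 1)^3 in the expansion is 1/3, so F′′′(1) = 3! * (1/3) = 2.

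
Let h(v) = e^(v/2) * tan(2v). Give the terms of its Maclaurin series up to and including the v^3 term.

Multiply the two series term by term and collect like powers.
h(0) = 0
h′(0) = 2
h′′(0) = 2
h′′′(0) = 35/2

35*v^3/12 + v^2 + 2*v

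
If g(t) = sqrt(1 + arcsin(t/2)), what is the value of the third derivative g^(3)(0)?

Substitute the inner expansion into the outer series and collect powers.
From the series, [t^3] g = 7/384; multiply by 3! = 6 to get 7/64.

7/64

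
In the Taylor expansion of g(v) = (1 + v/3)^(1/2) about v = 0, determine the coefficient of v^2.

g(0) = 1
g′(0) = 1/6
g′′(0) = -1/36
So c_2 = g′′(0)/2! = -1/72.

-1/72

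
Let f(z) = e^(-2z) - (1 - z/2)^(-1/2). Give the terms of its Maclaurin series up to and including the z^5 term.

-33713*z^5/122880 + 3991*z^4/6144 - 527*z^3/384 + 61*z^2/32 - 9*z/4

Add the two expansions coefficient-wise.
[z^0] = 0;  [z^1] = -9/4;  [z^2] = 61/32;  [z^3] = -527/384;  [z^4] = 3991/6144;  [z^5] = -33713/122880.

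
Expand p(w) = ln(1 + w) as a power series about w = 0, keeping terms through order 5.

w^5/5 - w^4/4 + w^3/3 - w^2/2 + w

p(0) = 0
p′(0) = 1
p′′(0) = -1
p′′′(0) = 2
p^(4)(0) = -6
p^(5)(0) = 24
Dividing each by k! gives the coefficients c_0, ..., c_5.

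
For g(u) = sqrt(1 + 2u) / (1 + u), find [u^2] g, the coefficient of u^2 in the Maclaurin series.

Expand each factor separately, then convolve coefficients.
g(0) = 1
g′(0) = 0
g′′(0) = -1

-1/2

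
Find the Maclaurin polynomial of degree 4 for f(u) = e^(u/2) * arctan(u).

Write out both Maclaurin series and multiply, keeping only the needed powers.
[u^0] = 0;  [u^1] = 1;  [u^2] = 1/2;  [u^3] = -5/24;  [u^4] = -7/48.

-7*u^4/48 - 5*u^3/24 + u^2/2 + u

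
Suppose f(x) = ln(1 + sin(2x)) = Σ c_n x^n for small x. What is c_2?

Let u equal the inner series; expand the outer function in u and truncate.
[x^0] = 0;  [x^1] = 2;  [x^2] = -2.

-2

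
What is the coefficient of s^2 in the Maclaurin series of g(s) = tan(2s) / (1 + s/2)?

Take the Cauchy product of the two expansions.
[s^0] = 0;  [s^1] = 2;  [s^2] = -1.
So c_2 = g′′(0)/2! = -1.

-1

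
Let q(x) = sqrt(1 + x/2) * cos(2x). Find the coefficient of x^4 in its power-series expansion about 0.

4465/6144

Write out both Maclaurin series and multiply, keeping only the needed powers.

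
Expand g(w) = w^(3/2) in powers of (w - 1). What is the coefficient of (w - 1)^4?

Use the known series and substitute for the argument.
g(1) = 1
g′(1) = 3/2
g′′(1) = 3/4
g′′′(1) = -3/8
g^(4)(1) = 9/16

3/128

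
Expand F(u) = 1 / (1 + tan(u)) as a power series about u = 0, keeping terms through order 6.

122*u^6/45 - 32*u^5/15 + 5*u^4/3 - 4*u^3/3 + u^2 - u + 1

Use the geometric series for the reciprocal, then substitute.
F(0) = 1
F′(0) = -1
F′′(0) = 2
F′′′(0) = -8
F^(4)(0) = 40
F^(5)(0) = -256
F^(6)(0) = 1952
Dividing each by k! gives the coefficients c_0, ..., c_6.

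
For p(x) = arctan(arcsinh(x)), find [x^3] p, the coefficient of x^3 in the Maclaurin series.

-1/2

Compose series: expand the inner function first, then feed it into the outer expansion.
So c_3 = p′′′(0)/3! = -1/2.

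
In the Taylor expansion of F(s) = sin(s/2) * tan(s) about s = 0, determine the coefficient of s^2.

1/2

Expand each factor separately, then convolve coefficients.
F(0) = 0
F′(0) = 0
F′′(0) = 1
Then c_k = F^(k)(0)/k! gives each Taylor coefficient.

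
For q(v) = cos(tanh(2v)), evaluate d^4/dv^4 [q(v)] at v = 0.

Compose series: expand the inner function first, then feed it into the outer expansion.
The coefficient of v^4 in the expansion is 6, so q^(4)(0) = 4! * (6) = 144.

144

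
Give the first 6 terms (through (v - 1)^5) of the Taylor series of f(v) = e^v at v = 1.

e*(v - 1)^5/120 + e*(v - 1)^4/24 + e*(v - 1)^3/6 + e*(v - 1)^2/2 + e*(v - 1) + e

f(1) = e
f′(1) = e
f′′(1) = e
f′′′(1) = e
f^(4)(1) = e
f^(5)(1) = e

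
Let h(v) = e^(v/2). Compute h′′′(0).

1/8

From the series, [v^3] h = 1/48; multiply by 3! = 6 to get 1/8.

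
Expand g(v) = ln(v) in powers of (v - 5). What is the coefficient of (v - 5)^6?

-1/93750

[(v - 5)^0] = ln(5);  [(v - 5)^1] = 1/5;  [(v - 5)^2] = -1/50;  [(v - 5)^3] = 1/375;  [(v - 5)^4] = -1/2500;  [(v - 5)^5] = 1/15625;  [(v - 5)^6] = -1/93750.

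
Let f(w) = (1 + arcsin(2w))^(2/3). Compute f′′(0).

Plug the Maclaurin series of the inner function into that of the outer and collect terms.
The coefficient of w^2 in the expansion is -4/9, so f′′(0) = 2! * (-4/9) = -8/9.

-8/9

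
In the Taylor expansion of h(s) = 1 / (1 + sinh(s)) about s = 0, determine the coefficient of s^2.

Expand as Σ (-1)^k u^k with u equal to the inner function's series.
h(0) = 1
h′(0) = -1
h′′(0) = 2
So c_2 = h′′(0)/2! = 1.

1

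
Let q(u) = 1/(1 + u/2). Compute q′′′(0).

-3/4

Use the known series and substitute for the argument.
The coefficient of u^3 in the expansion is -1/8, so q′′′(0) = 3! * (-1/8) = -3/4.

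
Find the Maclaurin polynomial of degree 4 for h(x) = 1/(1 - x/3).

x^4/81 + x^3/27 + x^2/9 + x/3 + 1

Use the known series and substitute for the argument.
[x^0] = 1;  [x^1] = 1/3;  [x^2] = 1/9;  [x^3] = 1/27;  [x^4] = 1/81.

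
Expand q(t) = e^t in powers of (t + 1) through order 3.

(t + 1)^3*e^(-1)/6 + (t + 1)^2*e^(-1)/2 + (t + 1)*e^(-1) + e^(-1)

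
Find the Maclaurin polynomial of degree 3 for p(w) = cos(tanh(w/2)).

Compose series: expand the inner function first, then feed it into the outer expansion.
[w^0] = 1;  [w^1] = 0;  [w^2] = -1/8;  [w^3] = 0.

1 - w^2/8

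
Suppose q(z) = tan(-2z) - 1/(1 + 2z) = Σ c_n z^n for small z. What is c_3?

Add the two expansions coefficient-wise.
q(0) = -1
q′(0) = 0
q′′(0) = -8
q′′′(0) = 32
Then c_k = q^(k)(0)/k! gives each Taylor coefficient.

16/3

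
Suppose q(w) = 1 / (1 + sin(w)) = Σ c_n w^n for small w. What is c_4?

Use the geometric series for the reciprocal, then substitute.
[w^0] = 1;  [w^1] = -1;  [w^2] = 1;  [w^3] = -5/6;  [w^4] = 2/3.

2/3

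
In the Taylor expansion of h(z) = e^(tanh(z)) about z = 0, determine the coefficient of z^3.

Substitute the inner expansion into the outer series and collect powers.

-1/6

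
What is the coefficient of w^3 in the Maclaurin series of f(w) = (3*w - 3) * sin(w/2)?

Distribute the polynomial across the series and collect like powers.
[w^0] = 0;  [w^1] = -3/2;  [w^2] = 3/2;  [w^3] = 1/16.
So c_3 = f′′′(0)/3! = 1/16.

1/16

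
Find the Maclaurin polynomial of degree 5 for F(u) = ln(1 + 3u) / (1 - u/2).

Expand each factor separately, then convolve coefficients.
[u^0] = 0;  [u^1] = 3;  [u^2] = -3;  [u^3] = 15/2;  [u^4] = -33/2;  [u^5] = 807/20.

807*u^5/20 - 33*u^4/2 + 15*u^3/2 - 3*u^2 + 3*u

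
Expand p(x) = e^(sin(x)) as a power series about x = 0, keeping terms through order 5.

-x^5/15 - x^4/8 + x^2/2 + x + 1

Let u equal the inner series; expand the outer function in u and truncate.
p(0) = 1
p′(0) = 1
p′′(0) = 1
p′′′(0) = 0
p^(4)(0) = -3
p^(5)(0) = -8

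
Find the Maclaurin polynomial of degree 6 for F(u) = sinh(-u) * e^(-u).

Write out both Maclaurin series and multiply, keeping only the needed powers.
F(0) = 0
F′(0) = -1
F′′(0) = 2
F′′′(0) = -4
F^(4)(0) = 8
F^(5)(0) = -16
F^(6)(0) = 32

2*u^6/45 - 2*u^5/15 + u^4/3 - 2*u^3/3 + u^2 - u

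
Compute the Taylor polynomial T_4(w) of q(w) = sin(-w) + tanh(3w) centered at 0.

Expand each term separately and add.
q(0) = 0
q′(0) = 2
q′′(0) = 0
q′′′(0) = -53
q^(4)(0) = 0

-53*w^3/6 + 2*w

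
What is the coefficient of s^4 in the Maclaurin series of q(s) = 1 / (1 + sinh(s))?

4/3

Write 1/(1+u) = 1 - u + u^2 - u^3 + ... and substitute the series for u.
So c_4 = q^(4)(0)/4! = 4/3.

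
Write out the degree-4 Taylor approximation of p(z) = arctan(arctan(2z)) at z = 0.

-16*z^3/3 + 2*z

Plug the Maclaurin series of the inner function into that of the outer and collect terms.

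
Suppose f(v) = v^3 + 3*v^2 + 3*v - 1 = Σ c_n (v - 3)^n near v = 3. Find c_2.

12

f(3) = 62
f′(3) = 48
f′′(3) = 24
So c_2 = f′′(3)/2! = 12.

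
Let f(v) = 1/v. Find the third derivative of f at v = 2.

-3/8

The coefficient of (v - 2)^3 in the expansion is -1/16, so f′′′(2) = 3! * (-1/16) = -3/8.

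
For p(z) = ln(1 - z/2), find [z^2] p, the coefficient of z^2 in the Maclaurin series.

p(0) = 0
p′(0) = -1/2
p′′(0) = -1/4
Dividing each by k! gives the coefficients c_0, ..., c_2.

-1/8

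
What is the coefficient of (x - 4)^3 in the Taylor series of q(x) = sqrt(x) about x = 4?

1/512

q(4) = 2
q′(4) = 1/4
q′′(4) = -1/32
q′′′(4) = 3/256
So c_3 = q′′′(4)/3! = 1/512.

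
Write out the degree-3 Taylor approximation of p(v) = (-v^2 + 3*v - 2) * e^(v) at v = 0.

Multiply each power in the prefactor through the base expansion.

v^3/6 + v^2 + v - 2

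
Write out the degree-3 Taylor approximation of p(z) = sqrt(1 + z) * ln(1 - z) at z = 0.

-11*z^3/24 - z^2 - z

Write out both Maclaurin series and multiply, keeping only the needed powers.
p(0) = 0
p′(0) = -1
p′′(0) = -2
p′′′(0) = -11/4
Then c_k = p^(k)(0)/k! gives each Taylor coefficient.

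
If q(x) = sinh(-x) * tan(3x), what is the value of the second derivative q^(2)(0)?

Multiply the two series term by term and collect like powers.
From the series, [x^2] q = -3; multiply by 2! = 2 to get -6.

-6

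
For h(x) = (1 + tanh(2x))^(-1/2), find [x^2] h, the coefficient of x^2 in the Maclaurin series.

3/2

Plug the Maclaurin series of the inner function into that of the outer and collect terms.
So c_2 = h′′(0)/2! = 3/2.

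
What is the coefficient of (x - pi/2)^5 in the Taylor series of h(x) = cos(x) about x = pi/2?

c_5 = h^(5)(pi/2)/5! = -1/120.

-1/120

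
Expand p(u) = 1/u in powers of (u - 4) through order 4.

(u - 4)^4/1024 - (u - 4)^3/256 + (u - 4)^2/64 - (u - 4)/16 + 1/4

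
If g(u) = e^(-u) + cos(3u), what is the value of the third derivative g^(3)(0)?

-1

Combine the two series term by term.
The coefficient of u^3 in the expansion is -1/6, so g′′′(0) = 3! * (-1/6) = -1.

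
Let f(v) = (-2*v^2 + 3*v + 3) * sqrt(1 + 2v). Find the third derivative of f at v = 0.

Multiply each power in the prefactor through the base expansion.
From the series, [v^3] f = -2; multiply by 3! = 6 to get -12.

-12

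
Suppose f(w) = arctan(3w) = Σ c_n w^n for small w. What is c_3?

[w^0] = 0;  [w^1] = 3;  [w^2] = 0;  [w^3] = -9.

-9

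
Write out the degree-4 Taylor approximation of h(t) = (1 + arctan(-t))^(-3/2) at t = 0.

Let u equal the inner series; expand the outer function in u and truncate.
h(0) = 1
h′(0) = 3/2
h′′(0) = 15/4
h′′′(0) = 81/8
h^(4)(0) = 465/16

155*t^4/128 + 27*t^3/16 + 15*t^2/8 + 3*t/2 + 1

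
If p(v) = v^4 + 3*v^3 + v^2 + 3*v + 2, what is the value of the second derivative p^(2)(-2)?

From the series, [(v + 2)^2] p = 7; multiply by 2! = 2 to get 14.

14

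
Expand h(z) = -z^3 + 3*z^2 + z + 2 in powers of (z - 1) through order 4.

-(z - 1)^3 + 4*(z - 1) + 5

h(1) = 5
h′(1) = 4
h′′(1) = 0
h′′′(1) = -6
h^(4)(1) = 0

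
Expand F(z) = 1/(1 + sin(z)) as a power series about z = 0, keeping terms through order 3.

-5*z^3/6 + z^2 - z + 1

Substitute the inner expansion into the outer series and collect powers.
F(0) = 1
F′(0) = -1
F′′(0) = 2
F′′′(0) = -5
The Taylor polynomial is Σ F^(k)(0)/k! · z^k.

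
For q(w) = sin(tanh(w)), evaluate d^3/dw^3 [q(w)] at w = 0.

Substitute the inner expansion into the outer series and collect powers.
From the series, [w^3] q = -1/2; multiply by 3! = 6 to get -3.

-3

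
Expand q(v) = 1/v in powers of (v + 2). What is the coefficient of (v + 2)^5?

[(v + 2)^0] = -1/2;  [(v + 2)^1] = -1/4;  [(v + 2)^2] = -1/8;  [(v + 2)^3] = -1/16;  [(v + 2)^4] = -1/32;  [(v + 2)^5] = -1/64.

-1/64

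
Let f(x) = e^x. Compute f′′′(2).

Use the known series and substitute for the argument.
The coefficient of (x - 2)^3 in the expansion is e^(2)/6, so f′′′(2) = 3! * (e^(2)/6) = e^(2).

e^(2)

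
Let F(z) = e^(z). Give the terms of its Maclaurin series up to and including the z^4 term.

z^4/24 + z^3/6 + z^2/2 + z + 1

Use the known series and substitute for the argument.
F(0) = 1
F′(0) = 1
F′′(0) = 1
F′′′(0) = 1
F^(4)(0) = 1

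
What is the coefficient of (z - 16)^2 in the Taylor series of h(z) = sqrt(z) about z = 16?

Differentiate repeatedly and evaluate at the center.
h(16) = 4
h′(16) = 1/8
h′′(16) = -1/256
The Taylor polynomial is Σ h^(k)(16)/k! · (z - 16)^k.

-1/512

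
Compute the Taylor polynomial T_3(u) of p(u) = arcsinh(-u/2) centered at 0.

u^3/48 - u/2

Use the known series and substitute for the argument.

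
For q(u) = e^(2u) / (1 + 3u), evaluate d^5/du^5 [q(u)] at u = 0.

Multiply the two series term by term and collect like powers.
From the series, [u^5] q = -1871/15; multiply by 5! = 120 to get -14968.

-14968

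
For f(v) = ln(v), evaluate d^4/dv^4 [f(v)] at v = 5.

-6/625

Compute the successive derivatives at the expansion point and divide by k!.
The coefficient of (v - 5)^4 in the expansion is -1/2500, so f^(4)(5) = 4! * (-1/2500) = -6/625.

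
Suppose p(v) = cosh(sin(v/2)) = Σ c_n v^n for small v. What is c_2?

Substitute the inner expansion into the outer series and collect powers.
p(0) = 1
p′(0) = 0
p′′(0) = 1/4
The Taylor polynomial is Σ p^(k)(0)/k! · v^k.

1/8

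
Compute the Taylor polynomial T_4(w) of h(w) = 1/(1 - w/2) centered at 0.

Differentiate repeatedly and evaluate at the center.

w^4/16 + w^3/8 + w^2/4 + w/2 + 1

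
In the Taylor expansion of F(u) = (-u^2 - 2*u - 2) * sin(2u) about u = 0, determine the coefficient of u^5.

4/5

Shift and add copies of the series according to the polynomial's terms.
F(0) = 0
F′(0) = -4
F′′(0) = -8
F′′′(0) = 4
F^(4)(0) = 64
F^(5)(0) = 96
Dividing each by k! gives the coefficients c_0, ..., c_5.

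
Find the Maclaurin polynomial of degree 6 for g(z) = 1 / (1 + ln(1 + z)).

Expand as Σ (-1)^k u^k with u equal to the inner function's series.
[z^0] = 1;  [z^1] = -1;  [z^2] = 3/2;  [z^3] = -7/3;  [z^4] = 11/3;  [z^5] = -347/60;  [z^6] = 3289/360.

3289*z^6/360 - 347*z^5/60 + 11*z^4/3 - 7*z^3/3 + 3*z^2/2 - z + 1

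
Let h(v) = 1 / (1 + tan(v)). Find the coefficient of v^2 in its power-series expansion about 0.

1

Use the geometric series for the reciprocal, then substitute.
[v^0] = 1;  [v^1] = -1;  [v^2] = 1.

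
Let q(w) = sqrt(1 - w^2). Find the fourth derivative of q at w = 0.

The coefficient of w^4 in the expansion is -1/8, so q^(4)(0) = 4! * (-1/8) = -3.

-3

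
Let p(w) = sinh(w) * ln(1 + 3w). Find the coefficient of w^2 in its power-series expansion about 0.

Write out both Maclaurin series and multiply, keeping only the needed powers.
p(0) = 0
p′(0) = 0
p′′(0) = 6
Dividing each by k! gives the coefficients c_0, ..., c_2.

3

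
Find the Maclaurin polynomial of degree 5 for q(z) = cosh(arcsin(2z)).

10*z^4/3 + 2*z^2 + 1

Substitute the inner expansion into the outer series and collect powers.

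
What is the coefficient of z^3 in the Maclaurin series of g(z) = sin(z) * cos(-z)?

Expand each factor separately, then convolve coefficients.
So c_3 = g′′′(0)/3! = -2/3.

-2/3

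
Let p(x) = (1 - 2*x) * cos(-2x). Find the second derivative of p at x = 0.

-4

Multiply each power in the prefactor through the base expansion.
The coefficient of x^2 in the expansion is -2, so p′′(0) = 2! * (-2) = -4.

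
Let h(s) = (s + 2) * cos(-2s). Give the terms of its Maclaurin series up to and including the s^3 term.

-2*s^3 - 4*s^2 + s + 2

Distribute the polynomial across the series and collect like powers.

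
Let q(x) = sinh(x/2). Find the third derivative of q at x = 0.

Compute the successive derivatives at the expansion point and divide by k!.
From the series, [x^3] q = 1/48; multiply by 3! = 6 to get 1/8.

1/8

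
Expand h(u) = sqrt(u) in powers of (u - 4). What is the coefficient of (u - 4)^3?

1/512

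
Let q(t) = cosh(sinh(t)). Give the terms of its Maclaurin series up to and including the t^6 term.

Substitute the inner expansion into the outer series and collect powers.
q(0) = 1
q′(0) = 0
q′′(0) = 1
q′′′(0) = 0
q^(4)(0) = 5
q^(5)(0) = 0
q^(6)(0) = 37

37*t^6/720 + 5*t^4/24 + t^2/2 + 1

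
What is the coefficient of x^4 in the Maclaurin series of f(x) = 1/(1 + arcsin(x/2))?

Let u equal the inner series; expand the outer function in u and truncate.
f(0) = 1
f′(0) = -1/2
f′′(0) = 1/2
f′′′(0) = -7/8
f^(4)(0) = 2

1/12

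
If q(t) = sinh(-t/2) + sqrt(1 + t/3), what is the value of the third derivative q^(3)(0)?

Combine the two series term by term.
The coefficient of t^3 in the expansion is -1/54, so q′′′(0) = 3! * (-1/54) = -1/9.

-1/9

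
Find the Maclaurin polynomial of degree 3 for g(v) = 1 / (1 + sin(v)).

-5*v^3/6 + v^2 - v + 1

Write 1/(1+u) = 1 - u + u^2 - u^3 + ... and substitute the series for u.
g(0) = 1
g′(0) = -1
g′′(0) = 2
g′′′(0) = -5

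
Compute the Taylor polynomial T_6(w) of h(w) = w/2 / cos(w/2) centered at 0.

5*w^5/768 + w^3/16 + w/2

Invert the denominator's series and multiply.
h(0) = 0
h′(0) = 1/2
h′′(0) = 0
h′′′(0) = 3/8
h^(4)(0) = 0
h^(5)(0) = 25/32
h^(6)(0) = 0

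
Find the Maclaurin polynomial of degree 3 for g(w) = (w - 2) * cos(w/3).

-w^3/18 + w^2/9 + w - 2

Multiply each power in the prefactor through the base expansion.
g(0) = -2
g′(0) = 1
g′′(0) = 2/9
g′′′(0) = -1/3
Then c_k = g^(k)(0)/k! gives each Taylor coefficient.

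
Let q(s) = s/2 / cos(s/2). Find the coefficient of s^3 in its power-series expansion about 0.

Divide the numerator series by the denominator series (power-series long division).
q(0) = 0
q′(0) = 1/2
q′′(0) = 0
q′′′(0) = 3/8

1/16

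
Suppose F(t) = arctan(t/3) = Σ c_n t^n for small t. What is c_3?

-1/81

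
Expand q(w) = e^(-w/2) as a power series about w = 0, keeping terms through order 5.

-w^5/3840 + w^4/384 - w^3/48 + w^2/8 - w/2 + 1

q(0) = 1
q′(0) = -1/2
q′′(0) = 1/4
q′′′(0) = -1/8
q^(4)(0) = 1/16
q^(5)(0) = -1/32
Then c_k = q^(k)(0)/k! gives each Taylor coefficient.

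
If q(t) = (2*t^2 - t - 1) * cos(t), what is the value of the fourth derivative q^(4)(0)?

-25

Shift and add copies of the series according to the polynomial's terms.
The coefficient of t^4 in the expansion is -25/24, so q^(4)(0) = 4! * (-25/24) = -25.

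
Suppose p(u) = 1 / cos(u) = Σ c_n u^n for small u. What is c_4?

5/24

Divide the numerator series by the denominator series (power-series long division).
So c_4 = p^(4)(0)/4! = 5/24.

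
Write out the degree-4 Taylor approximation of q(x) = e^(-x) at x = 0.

x^4/24 - x^3/6 + x^2/2 - x + 1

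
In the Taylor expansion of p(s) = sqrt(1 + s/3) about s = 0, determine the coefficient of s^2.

-1/72

[s^0] = 1;  [s^1] = 1/6;  [s^2] = -1/72.
So c_2 = p′′(0)/2! = -1/72.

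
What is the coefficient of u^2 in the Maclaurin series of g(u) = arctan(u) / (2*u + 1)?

-2

Expand 1/(denominator) as a geometric series and multiply by the numerator's series.
[u^0] = 0;  [u^1] = 1;  [u^2] = -2.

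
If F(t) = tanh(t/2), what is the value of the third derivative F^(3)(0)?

Compute the successive derivatives at the expansion point and divide by k!.
From the series, [t^3] F = -1/24; multiply by 3! = 6 to get -1/4.

-1/4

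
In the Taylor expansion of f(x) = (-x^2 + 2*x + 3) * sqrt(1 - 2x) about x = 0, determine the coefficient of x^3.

-3/2

Shift and add copies of the series according to the polynomial's terms.
f(0) = 3
f′(0) = -1
f′′(0) = -9
f′′′(0) = -9
So c_3 = f′′′(0)/3! = -3/2.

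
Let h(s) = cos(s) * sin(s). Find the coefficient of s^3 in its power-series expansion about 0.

Multiply the two series term by term and collect like powers.

-2/3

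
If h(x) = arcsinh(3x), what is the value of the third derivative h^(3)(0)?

Compute the successive derivatives at the expansion point and divide by k!.
From the series, [x^3] h = -9/2; multiply by 3! = 6 to get -27.

-27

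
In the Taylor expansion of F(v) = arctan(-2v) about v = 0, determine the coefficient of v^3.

F(0) = 0
F′(0) = -2
F′′(0) = 0
F′′′(0) = 16
So c_3 = F′′′(0)/3! = 8/3.

8/3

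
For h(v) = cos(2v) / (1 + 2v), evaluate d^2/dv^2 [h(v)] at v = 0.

Expand each factor separately, then convolve coefficients.
The coefficient of v^2 in the expansion is 2, so h′′(0) = 2! * (2) = 4.

4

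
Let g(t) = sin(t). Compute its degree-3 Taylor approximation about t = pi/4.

-sqrt(2)*(t - pi/4)^3/12 - sqrt(2)*(t - pi/4)^2/4 + sqrt(2)*(t - pi/4)/2 + sqrt(2)/2

Use the known series and substitute for the argument.
g(pi/4) = sqrt(2)/2
g′(pi/4) = sqrt(2)/2
g′′(pi/4) = -sqrt(2)/2
g′′′(pi/4) = -sqrt(2)/2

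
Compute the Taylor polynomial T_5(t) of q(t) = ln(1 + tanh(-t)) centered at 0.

Plug the Maclaurin series of the inner function into that of the outer and collect terms.
q(0) = 0
q′(0) = -1
q′′(0) = -1
q′′′(0) = 0
q^(4)(0) = 2
q^(5)(0) = 0
Dividing each by k! gives the coefficients c_0, ..., c_5.

t^4/12 - t^2/2 - t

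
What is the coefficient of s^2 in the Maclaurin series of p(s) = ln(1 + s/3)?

-1/18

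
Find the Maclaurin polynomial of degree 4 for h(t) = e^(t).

t^4/24 + t^3/6 + t^2/2 + t + 1

Apply the Taylor formula c_k = f^(k)(a)/k!.
h(0) = 1
h′(0) = 1
h′′(0) = 1
h′′′(0) = 1
h^(4)(0) = 1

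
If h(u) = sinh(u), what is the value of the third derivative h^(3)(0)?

1

The coefficient of u^3 in the expansion is 1/6, so h′′′(0) = 3! * (1/6) = 1.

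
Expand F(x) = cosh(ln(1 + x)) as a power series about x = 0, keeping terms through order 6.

x^6/2 - x^5/2 + x^4/2 - x^3/2 + x^2/2 + 1

Substitute the inner expansion into the outer series and collect powers.
[x^0] = 1;  [x^1] = 0;  [x^2] = 1/2;  [x^3] = -1/2;  [x^4] = 1/2;  [x^5] = -1/2;  [x^6] = 1/2.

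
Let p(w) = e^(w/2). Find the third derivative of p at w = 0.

1/8

The coefficient of w^3 in the expansion is 1/48, so p′′′(0) = 3! * (1/48) = 1/8.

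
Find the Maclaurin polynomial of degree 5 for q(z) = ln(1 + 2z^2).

-2*z^4 + 2*z^2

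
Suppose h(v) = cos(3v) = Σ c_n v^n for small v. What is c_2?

Differentiate repeatedly and evaluate at the center.
h(0) = 1
h′(0) = 0
h′′(0) = -9
Then c_k = h^(k)(0)/k! gives each Taylor coefficient.

-9/2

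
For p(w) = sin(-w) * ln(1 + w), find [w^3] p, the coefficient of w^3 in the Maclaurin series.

1/2

Write out both Maclaurin series and multiply, keeping only the needed powers.
[w^0] = 0;  [w^1] = 0;  [w^2] = -1;  [w^3] = 1/2.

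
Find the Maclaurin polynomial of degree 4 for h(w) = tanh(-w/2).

h(0) = 0
h′(0) = -1/2
h′′(0) = 0
h′′′(0) = 1/4
h^(4)(0) = 0
Dividing each by k! gives the coefficients c_0, ..., c_4.

w^3/24 - w/2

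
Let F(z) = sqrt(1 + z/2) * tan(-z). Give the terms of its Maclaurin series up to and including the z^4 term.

-35*z^4/384 - 29*z^3/96 - z^2/4 - z

Write out both Maclaurin series and multiply, keeping only the needed powers.
F(0) = 0
F′(0) = -1
F′′(0) = -1/2
F′′′(0) = -29/16
F^(4)(0) = -35/16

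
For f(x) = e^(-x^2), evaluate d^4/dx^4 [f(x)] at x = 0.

Compute the successive derivatives at the expansion point and divide by k!.
The coefficient of x^4 in the expansion is 1/2, so f^(4)(0) = 4! * (1/2) = 12.

12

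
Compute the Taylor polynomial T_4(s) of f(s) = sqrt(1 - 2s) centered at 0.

Use the known series and substitute for the argument.
f(0) = 1
f′(0) = -1
f′′(0) = -1
f′′′(0) = -3
f^(4)(0) = -15
Dividing each by k! gives the coefficients c_0, ..., c_4.

-5*s^4/8 - s^3/2 - s^2/2 - s + 1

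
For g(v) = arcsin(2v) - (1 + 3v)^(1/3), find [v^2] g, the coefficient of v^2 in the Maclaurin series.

Add the two expansions coefficient-wise.
[v^0] = -1;  [v^1] = 1;  [v^2] = 1.

1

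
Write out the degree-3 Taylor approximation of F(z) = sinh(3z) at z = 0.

9*z^3/2 + 3*z

F(0) = 0
F′(0) = 3
F′′(0) = 0
F′′′(0) = 27
Dividing each by k! gives the coefficients c_0, ..., c_3.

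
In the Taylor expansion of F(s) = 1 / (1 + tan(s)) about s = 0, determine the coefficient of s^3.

Expand as Σ (-1)^k u^k with u equal to the inner function's series.
F(0) = 1
F′(0) = -1
F′′(0) = 2
F′′′(0) = -8
The Taylor polynomial is Σ F^(k)(0)/k! · s^k.

-4/3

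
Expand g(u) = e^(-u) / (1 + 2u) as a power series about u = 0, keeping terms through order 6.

75973*u^6/720 - 6331*u^5/120 + 211*u^4/8 - 79*u^3/6 + 13*u^2/2 - 3*u + 1

Expand each factor separately, then convolve coefficients.
g(0) = 1
g′(0) = -3
g′′(0) = 13
g′′′(0) = -79
g^(4)(0) = 633
g^(5)(0) = -6331
g^(6)(0) = 75973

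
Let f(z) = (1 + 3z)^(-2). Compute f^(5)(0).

-174960

The coefficient of z^5 in the expansion is -1458, so f^(5)(0) = 5! * (-1458) = -174960.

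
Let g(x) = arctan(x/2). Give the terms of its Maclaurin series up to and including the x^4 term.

[x^0] = 0;  [x^1] = 1/2;  [x^2] = 0;  [x^3] = -1/24;  [x^4] = 0.

-x^3/24 + x/2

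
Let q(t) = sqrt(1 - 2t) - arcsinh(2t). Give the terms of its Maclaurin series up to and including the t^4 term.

Expand each term separately and add.
[t^0] = 1;  [t^1] = -3;  [t^2] = -1/2;  [t^3] = 5/6;  [t^4] = -5/8.

-5*t^4/8 + 5*t^3/6 - t^2/2 - 3*t + 1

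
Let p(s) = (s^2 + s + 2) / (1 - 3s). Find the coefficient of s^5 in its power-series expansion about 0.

Multiply each power in the prefactor through the base expansion.
[s^0] = 2;  [s^1] = 7;  [s^2] = 22;  [s^3] = 66;  [s^4] = 198;  [s^5] = 594.
So c_5 = p^(5)(0)/5! = 594.

594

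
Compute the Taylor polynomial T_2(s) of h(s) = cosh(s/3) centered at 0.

Differentiate repeatedly and evaluate at the center.
h(0) = 1
h′(0) = 0
h′′(0) = 1/9
The Taylor polynomial is Σ h^(k)(0)/k! · s^k.

s^2/18 + 1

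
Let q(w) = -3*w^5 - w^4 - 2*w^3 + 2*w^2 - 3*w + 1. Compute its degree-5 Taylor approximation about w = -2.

-3*(w + 2)^5 + 29*(w + 2)^4 - 114*(w + 2)^3 + 230*(w + 2)^2 - 243*(w + 2) + 111

Differentiate repeatedly and evaluate at the center.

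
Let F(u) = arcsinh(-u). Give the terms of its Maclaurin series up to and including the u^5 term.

-3*u^5/40 + u^3/6 - u

[u^0] = 0;  [u^1] = -1;  [u^2] = 0;  [u^3] = 1/6;  [u^4] = 0;  [u^5] = -3/40.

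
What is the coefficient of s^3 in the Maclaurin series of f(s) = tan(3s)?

Compute the successive derivatives at the expansion point and divide by k!.
f(0) = 0
f′(0) = 3
f′′(0) = 0
f′′′(0) = 54
Dividing each by k! gives the coefficients c_0, ..., c_3.

9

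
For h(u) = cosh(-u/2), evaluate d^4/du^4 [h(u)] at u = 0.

1/16

From the series, [u^4] h = 1/384; multiply by 4! = 24 to get 1/16.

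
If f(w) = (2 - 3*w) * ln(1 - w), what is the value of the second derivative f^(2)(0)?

Multiply each power in the prefactor through the base expansion.
From the series, [w^2] f = 2; multiply by 2! = 2 to get 4.

4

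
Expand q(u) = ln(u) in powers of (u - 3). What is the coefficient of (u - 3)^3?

Apply the Taylor formula c_k = f^(k)(a)/k!.

1/81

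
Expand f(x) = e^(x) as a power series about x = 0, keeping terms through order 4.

Differentiate repeatedly and evaluate at the center.
f(0) = 1
f′(0) = 1
f′′(0) = 1
f′′′(0) = 1
f^(4)(0) = 1
Dividing each by k! gives the coefficients c_0, ..., c_4.

x^4/24 + x^3/6 + x^2/2 + x + 1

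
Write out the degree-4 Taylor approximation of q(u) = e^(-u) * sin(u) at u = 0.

Write out both Maclaurin series and multiply, keeping only the needed powers.
q(0) = 0
q′(0) = 1
q′′(0) = -2
q′′′(0) = 2
q^(4)(0) = 0
The Taylor polynomial is Σ q^(k)(0)/k! · u^k.

u^3/3 - u^2 + u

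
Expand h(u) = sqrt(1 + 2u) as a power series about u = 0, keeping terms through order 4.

Compute the successive derivatives at the expansion point and divide by k!.
h(0) = 1
h′(0) = 1
h′′(0) = -1
h′′′(0) = 3
h^(4)(0) = -15
The Taylor polynomial is Σ h^(k)(0)/k! · u^k.

-5*u^4/8 + u^3/2 - u^2/2 + u + 1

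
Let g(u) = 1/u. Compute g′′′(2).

The coefficient of (u - 2)^3 in the expansion is -1/16, so g′′′(2) = 3! * (-1/16) = -3/8.

-3/8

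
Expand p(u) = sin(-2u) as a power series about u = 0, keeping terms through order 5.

-4*u^5/15 + 4*u^3/3 - 2*u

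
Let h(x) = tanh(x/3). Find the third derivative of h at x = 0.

The coefficient of x^3 in the expansion is -1/81, so h′′′(0) = 3! * (-1/81) = -2/27.

-2/27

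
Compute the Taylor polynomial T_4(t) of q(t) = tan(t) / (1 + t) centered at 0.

Expand each factor separately, then convolve coefficients.
q(0) = 0
q′(0) = 1
q′′(0) = -2
q′′′(0) = 8
q^(4)(0) = -32
Dividing each by k! gives the coefficients c_0, ..., c_4.

-4*t^4/3 + 4*t^3/3 - t^2 + t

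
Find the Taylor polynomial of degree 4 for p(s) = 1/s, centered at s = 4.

(s - 4)^4/1024 - (s - 4)^3/256 + (s - 4)^2/64 - (s - 4)/16 + 1/4

Apply the Taylor formula c_k = f^(k)(a)/k!.
[(s - 4)^0] = 1/4;  [(s - 4)^1] = -1/16;  [(s - 4)^2] = 1/64;  [(s - 4)^3] = -1/256;  [(s - 4)^4] = 1/1024.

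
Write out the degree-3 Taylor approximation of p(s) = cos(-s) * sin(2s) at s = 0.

-7*s^3/3 + 2*s

Expand each factor separately, then convolve coefficients.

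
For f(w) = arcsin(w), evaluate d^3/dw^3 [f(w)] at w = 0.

From the series, [w^3] f = 1/6; multiply by 3! = 6 to get 1.

1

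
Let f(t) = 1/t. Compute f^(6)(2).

45/8

From the series, [(t - 2)^6] f = 1/128; multiply by 6! = 720 to get 45/8.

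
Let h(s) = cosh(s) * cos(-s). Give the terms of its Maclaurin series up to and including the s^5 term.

Take the Cauchy product of the two expansions.
h(0) = 1
h′(0) = 0
h′′(0) = 0
h′′′(0) = 0
h^(4)(0) = -4
h^(5)(0) = 0
The Taylor polynomial is Σ h^(k)(0)/k! · s^k.

1 - s^4/6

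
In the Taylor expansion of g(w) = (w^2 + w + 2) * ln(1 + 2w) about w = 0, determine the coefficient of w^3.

Shift and add copies of the series according to the polynomial's terms.
g(0) = 0
g′(0) = 4
g′′(0) = -4
g′′′(0) = 32

16/3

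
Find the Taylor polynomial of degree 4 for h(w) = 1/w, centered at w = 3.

Apply the Taylor formula c_k = f^(k)(a)/k!.

(w - 3)^4/243 - (w - 3)^3/81 + (w - 3)^2/27 - (w - 3)/9 + 1/3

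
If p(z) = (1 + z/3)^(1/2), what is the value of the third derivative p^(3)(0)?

Compute the successive derivatives at the expansion point and divide by k!.
From the series, [z^3] p = 1/432; multiply by 3! = 6 to get 1/72.

1/72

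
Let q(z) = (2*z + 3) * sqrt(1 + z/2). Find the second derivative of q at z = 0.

Shift and add copies of the series according to the polynomial's terms.
From the series, [z^2] q = 13/32; multiply by 2! = 2 to get 13/16.

13/16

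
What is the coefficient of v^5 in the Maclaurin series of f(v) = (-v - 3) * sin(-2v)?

4/5

Shift and add copies of the series according to the polynomial's terms.
So c_5 = f^(5)(0)/5! = 4/5.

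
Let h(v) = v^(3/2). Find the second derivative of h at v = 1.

The coefficient of (v - 1)^2 in the expansion is 3/8, so h′′(1) = 2! * (3/8) = 3/4.

3/4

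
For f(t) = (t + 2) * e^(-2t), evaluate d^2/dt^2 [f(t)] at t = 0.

4

Multiply each power in the prefactor through the base expansion.
The coefficient of t^2 in the expansion is 2, so f′′(0) = 2! * (2) = 4.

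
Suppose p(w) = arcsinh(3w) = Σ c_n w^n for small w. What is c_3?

-9/2

Compute the successive derivatives at the expansion point and divide by k!.
p(0) = 0
p′(0) = 3
p′′(0) = 0
p′′′(0) = -27
So c_3 = p′′′(0)/3! = -9/2.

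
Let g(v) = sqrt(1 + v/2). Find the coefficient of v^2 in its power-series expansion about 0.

g(0) = 1
g′(0) = 1/4
g′′(0) = -1/16
Dividing each by k! gives the coefficients c_0, ..., c_2.

-1/32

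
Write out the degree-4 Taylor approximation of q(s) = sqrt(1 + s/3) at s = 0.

[s^0] = 1;  [s^1] = 1/6;  [s^2] = -1/72;  [s^3] = 1/432;  [s^4] = -5/10368.

-5*s^4/10368 + s^3/432 - s^2/72 + s/6 + 1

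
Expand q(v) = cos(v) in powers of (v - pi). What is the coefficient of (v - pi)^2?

Use the known series and substitute for the argument.
q(pi) = -1
q′(pi) = 0
q′′(pi) = 1
So c_2 = q′′(pi)/2! = 1/2.

1/2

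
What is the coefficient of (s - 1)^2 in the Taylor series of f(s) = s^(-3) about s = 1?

6

[(s - 1)^0] = 1;  [(s - 1)^1] = -3;  [(s - 1)^2] = 6.
So c_2 = f′′(1)/2! = 6.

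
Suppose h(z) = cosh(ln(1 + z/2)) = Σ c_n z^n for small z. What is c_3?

Plug the Maclaurin series of the inner function into that of the outer and collect terms.
h(0) = 1
h′(0) = 0
h′′(0) = 1/4
h′′′(0) = -3/8

-1/16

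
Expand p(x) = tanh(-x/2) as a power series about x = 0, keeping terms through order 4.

x^3/24 - x/2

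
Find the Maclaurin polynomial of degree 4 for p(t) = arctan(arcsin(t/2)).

Let u equal the inner series; expand the outer function in u and truncate.
p(0) = 0
p′(0) = 1/2
p′′(0) = 0
p′′′(0) = -1/8
p^(4)(0) = 0
Then c_k = p^(k)(0)/k! gives each Taylor coefficient.

-t^3/48 + t/2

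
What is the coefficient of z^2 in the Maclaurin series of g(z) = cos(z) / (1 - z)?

Multiply the numerator's expansion by the denominator's geometric series.
g(0) = 1
g′(0) = 1
g′′(0) = 1
Then c_k = g^(k)(0)/k! gives each Taylor coefficient.

1/2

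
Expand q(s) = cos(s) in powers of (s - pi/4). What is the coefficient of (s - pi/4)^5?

Use the known series and substitute for the argument.
q(pi/4) = sqrt(2)/2
q′(pi/4) = -sqrt(2)/2
q′′(pi/4) = -sqrt(2)/2
q′′′(pi/4) = sqrt(2)/2
q^(4)(pi/4) = sqrt(2)/2
q^(5)(pi/4) = -sqrt(2)/2
Then c_k = q^(k)(pi/4)/k! gives each Taylor coefficient.

-sqrt(2)/240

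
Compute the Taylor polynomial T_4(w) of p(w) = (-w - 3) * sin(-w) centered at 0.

Distribute the polynomial across the series and collect like powers.
p(0) = 0
p′(0) = 3
p′′(0) = 2
p′′′(0) = -3
p^(4)(0) = -4

-w^4/6 - w^3/2 + w^2 + 3*w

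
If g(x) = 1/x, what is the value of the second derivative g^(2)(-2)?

-1/4

Apply the Taylor formula c_k = f^(k)(a)/k!.
The coefficient of (x + 2)^2 in the expansion is -1/8, so g′′(-2) = 2! * (-1/8) = -1/4.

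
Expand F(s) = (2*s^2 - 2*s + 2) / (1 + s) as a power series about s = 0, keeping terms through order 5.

Distribute the polynomial across the series and collect like powers.
F(0) = 2
F′(0) = -4
F′′(0) = 12
F′′′(0) = -36
F^(4)(0) = 144
F^(5)(0) = -720
Then c_k = F^(k)(0)/k! gives each Taylor coefficient.

-6*s^5 + 6*s^4 - 6*s^3 + 6*s^2 - 4*s + 2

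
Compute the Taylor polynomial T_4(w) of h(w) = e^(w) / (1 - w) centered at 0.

65*w^4/24 + 8*w^3/3 + 5*w^2/2 + 2*w + 1

Expand each factor separately, then convolve coefficients.
h(0) = 1
h′(0) = 2
h′′(0) = 5
h′′′(0) = 16
h^(4)(0) = 65
Dividing each by k! gives the coefficients c_0, ..., c_4.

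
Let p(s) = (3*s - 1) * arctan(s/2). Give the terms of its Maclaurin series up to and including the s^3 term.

s^3/24 + 3*s^2/2 - s/2

Distribute the polynomial across the series and collect like powers.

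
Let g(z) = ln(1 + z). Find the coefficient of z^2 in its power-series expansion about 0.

-1/2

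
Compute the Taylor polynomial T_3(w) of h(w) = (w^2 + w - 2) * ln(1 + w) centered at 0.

Multiply each power in the prefactor through the base expansion.
[w^0] = 0;  [w^1] = -2;  [w^2] = 2;  [w^3] = -1/6.

-w^3/6 + 2*w^2 - 2*w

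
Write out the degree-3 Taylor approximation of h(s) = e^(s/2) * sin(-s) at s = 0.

s^3/24 - s^2/2 - s

Take the Cauchy product of the two expansions.
[s^0] = 0;  [s^1] = -1;  [s^2] = -1/2;  [s^3] = 1/24.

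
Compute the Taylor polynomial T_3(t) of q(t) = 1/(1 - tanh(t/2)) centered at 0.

Substitute the inner expansion into the outer series and collect powers.
q(0) = 1
q′(0) = 1/2
q′′(0) = 1/2
q′′′(0) = 1/2
Then c_k = q^(k)(0)/k! gives each Taylor coefficient.

t^3/12 + t^2/4 + t/2 + 1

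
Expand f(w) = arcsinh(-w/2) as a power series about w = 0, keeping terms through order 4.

w^3/48 - w/2

Compute the successive derivatives at the expansion point and divide by k!.
f(0) = 0
f′(0) = -1/2
f′′(0) = 0
f′′′(0) = 1/8
f^(4)(0) = 0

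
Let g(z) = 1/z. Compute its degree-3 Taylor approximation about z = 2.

g(2) = 1/2
g′(2) = -1/4
g′′(2) = 1/4
g′′′(2) = -3/8

-(z - 2)^3/16 + (z - 2)^2/8 - (z - 2)/4 + 1/2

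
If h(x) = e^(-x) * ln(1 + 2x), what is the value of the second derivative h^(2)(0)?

-8

Multiply the two series term by term and collect like powers.
The coefficient of x^2 in the expansion is -4, so h′′(0) = 2! * (-4) = -8.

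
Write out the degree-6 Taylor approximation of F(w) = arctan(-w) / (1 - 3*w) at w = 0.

Use 1/(1 - r) = Σ r^k on the denominator, then take the Cauchy product.
F(0) = 0
F′(0) = -1
F′′(0) = -6
F′′′(0) = -52
F^(4)(0) = -624
F^(5)(0) = -9384
F^(6)(0) = -168912

-1173*w^6/5 - 391*w^5/5 - 26*w^4 - 26*w^3/3 - 3*w^2 - w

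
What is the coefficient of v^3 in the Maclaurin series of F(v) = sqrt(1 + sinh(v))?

Let u equal the inner series; expand the outer function in u and truncate.
F(0) = 1
F′(0) = 1/2
F′′(0) = -1/4
F′′′(0) = 7/8
Dividing each by k! gives the coefficients c_0, ..., c_3.

7/48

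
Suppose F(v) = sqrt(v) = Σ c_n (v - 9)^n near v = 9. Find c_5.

7/5038848

Differentiate repeatedly and evaluate at the center.
F(9) = 3
F′(9) = 1/6
F′′(9) = -1/108
F′′′(9) = 1/648
F^(4)(9) = -5/11664
F^(5)(9) = 35/209952
The Taylor polynomial is Σ F^(k)(9)/k! · (v - 9)^k.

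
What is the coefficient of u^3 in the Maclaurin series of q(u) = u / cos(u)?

1/2

Divide the numerator series by the denominator series (power-series long division).
q(0) = 0
q′(0) = 1
q′′(0) = 0
q′′′(0) = 3
So c_3 = q′′′(0)/3! = 1/2.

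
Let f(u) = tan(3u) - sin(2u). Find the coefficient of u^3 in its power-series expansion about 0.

Expand each term separately and add.
f(0) = 0
f′(0) = 1
f′′(0) = 0
f′′′(0) = 62
So c_3 = f′′′(0)/3! = 31/3.

31/3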